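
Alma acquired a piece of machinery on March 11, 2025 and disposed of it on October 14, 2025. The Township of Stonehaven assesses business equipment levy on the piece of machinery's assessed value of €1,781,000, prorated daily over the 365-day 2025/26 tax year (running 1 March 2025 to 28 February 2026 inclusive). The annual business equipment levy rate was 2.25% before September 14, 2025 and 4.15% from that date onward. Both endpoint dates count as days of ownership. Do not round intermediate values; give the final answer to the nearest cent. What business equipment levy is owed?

March 11 – September 13, 2025: 187 days at 2.25% → €1,781,000 × 2.25% × 187/365 = €20,530.2945
September 14 – October 14, 2025: 31 days at 4.15% → €1,781,000 × 4.15% × 31/365 = €6,277.4151
Total = €26,807.7096

€26,807.71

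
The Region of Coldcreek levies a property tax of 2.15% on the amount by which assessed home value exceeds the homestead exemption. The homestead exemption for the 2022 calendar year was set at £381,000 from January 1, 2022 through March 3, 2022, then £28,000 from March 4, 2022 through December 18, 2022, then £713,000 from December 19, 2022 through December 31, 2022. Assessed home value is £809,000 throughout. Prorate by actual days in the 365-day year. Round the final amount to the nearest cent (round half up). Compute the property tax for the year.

£14,977.78

January 1 – March 3, 2022: 62 days, exemption £381,000 → (£809,000 − £381,000) × 2.15% × 62/365 = £1,563.0795
March 4 – December 18, 2022: 290 days, exemption £28,000 → (£809,000 − £28,000) × 2.15% × 290/365 = £13,341.1918
December 19 – December 31, 2022: 13 days, exemption £713,000 → (£809,000 − £713,000) × 2.15% × 13/365 = £73.5123
Total = £14,977.7836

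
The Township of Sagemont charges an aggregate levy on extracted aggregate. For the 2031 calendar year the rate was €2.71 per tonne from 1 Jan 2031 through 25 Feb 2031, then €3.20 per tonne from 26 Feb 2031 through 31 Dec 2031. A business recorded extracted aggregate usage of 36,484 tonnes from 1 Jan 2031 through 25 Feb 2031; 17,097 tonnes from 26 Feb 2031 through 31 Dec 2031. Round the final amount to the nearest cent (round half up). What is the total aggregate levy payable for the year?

€153582.04

1 Jan – 25 Feb 2031: 36,484 tonnes at €2.71/tonne → €98871.64
26 Feb – 31 Dec 2031: 17,097 tonnes at €3.20/tonne → €54710.40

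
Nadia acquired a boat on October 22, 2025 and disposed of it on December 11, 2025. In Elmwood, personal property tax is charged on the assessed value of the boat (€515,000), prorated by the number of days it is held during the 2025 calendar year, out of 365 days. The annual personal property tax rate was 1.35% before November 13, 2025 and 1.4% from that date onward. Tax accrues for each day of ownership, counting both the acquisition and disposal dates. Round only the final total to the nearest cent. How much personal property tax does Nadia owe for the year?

October 22 – November 12, 2025: 22 days at 1.35% → €515,000 × 1.35% × 22/365 = €419.0548
November 13 – December 11, 2025: 29 days at 1.4% → €515,000 × 1.4% × 29/365 = €572.8493
Total = €991.9041

€991.90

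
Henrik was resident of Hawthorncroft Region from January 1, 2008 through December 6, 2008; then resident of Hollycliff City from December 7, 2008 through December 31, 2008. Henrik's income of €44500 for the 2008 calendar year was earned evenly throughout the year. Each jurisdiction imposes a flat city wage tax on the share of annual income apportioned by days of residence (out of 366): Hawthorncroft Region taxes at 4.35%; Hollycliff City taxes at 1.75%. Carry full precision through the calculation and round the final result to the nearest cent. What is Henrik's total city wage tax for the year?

Hawthorncroft Region, January 1 – December 6, 2008: 341 days → €44500 × 4.35% × 341/366 = €1803.5266
Hollycliff City, December 7 – December 31, 2008: 25 days → €44500 × 1.75% × 25/366 = €53.1933
Total = €1856.7199

€1856.72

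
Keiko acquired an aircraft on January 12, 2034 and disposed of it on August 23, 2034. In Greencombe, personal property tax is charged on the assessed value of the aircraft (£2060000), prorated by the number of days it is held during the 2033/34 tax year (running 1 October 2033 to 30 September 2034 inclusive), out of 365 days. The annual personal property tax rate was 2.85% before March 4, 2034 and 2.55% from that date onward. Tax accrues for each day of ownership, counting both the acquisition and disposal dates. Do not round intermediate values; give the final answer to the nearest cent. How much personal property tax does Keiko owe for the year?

£33101.10

January 12 – March 3, 2034: 51 days at 2.85% → £2060000 × 2.85% × 51/365 = £8203.3151
March 4 – August 23, 2034: 173 days at 2.55% → £2060000 × 2.55% × 173/365 = £24897.7808
Total = £33101.0959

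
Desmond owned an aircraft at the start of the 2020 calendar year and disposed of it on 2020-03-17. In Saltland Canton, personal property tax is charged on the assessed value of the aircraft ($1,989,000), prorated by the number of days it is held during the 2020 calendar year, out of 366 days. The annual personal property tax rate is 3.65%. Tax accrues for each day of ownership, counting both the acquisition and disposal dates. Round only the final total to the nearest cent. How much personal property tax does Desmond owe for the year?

$15,273.45

Days held (2020-01-01 to 2020-03-17): 77 out of 366
Tax = $1,989,000 × 3.65% × 77/366 = $15,273.4549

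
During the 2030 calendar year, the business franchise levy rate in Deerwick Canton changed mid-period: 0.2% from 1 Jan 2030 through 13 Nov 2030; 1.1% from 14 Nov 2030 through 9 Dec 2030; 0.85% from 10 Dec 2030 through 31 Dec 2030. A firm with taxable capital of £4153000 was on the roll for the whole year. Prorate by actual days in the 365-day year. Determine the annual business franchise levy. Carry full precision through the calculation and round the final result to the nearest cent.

£12595.54

1 Jan – 13 Nov 2030: 317 days at 0.2% → £4153000 × 0.2% × 317/365 = £7213.7041
14 Nov – 9 Dec 2030: 26 days at 1.1% → £4153000 × 1.1% × 26/365 = £3254.1315
10 Dec – 31 Dec 2030: 22 days at 0.85% → £4153000 × 0.85% × 22/365 = £2127.7014
Total = £12595.5370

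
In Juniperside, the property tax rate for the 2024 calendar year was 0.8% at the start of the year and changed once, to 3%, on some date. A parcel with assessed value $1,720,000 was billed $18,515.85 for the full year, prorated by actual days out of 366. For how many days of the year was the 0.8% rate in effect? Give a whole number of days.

320 days

Let d = days at the first rate; then 366 − d days at the second rate.
$1,720,000 × [0.8%·d + 3%·(366−d)] / 366 = $18,515.85
Solving gives d = 320, so the new rate took effect on 16 Nov 2024.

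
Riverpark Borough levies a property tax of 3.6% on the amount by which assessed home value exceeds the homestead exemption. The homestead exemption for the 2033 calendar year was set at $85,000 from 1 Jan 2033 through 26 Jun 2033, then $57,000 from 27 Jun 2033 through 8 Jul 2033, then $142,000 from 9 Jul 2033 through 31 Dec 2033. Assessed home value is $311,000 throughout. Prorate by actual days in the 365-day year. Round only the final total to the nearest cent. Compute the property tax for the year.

1 Jan – 26 Jun 2033: 177 days, exemption $85,000 → ($311,000 − $85,000) × 3.6% × 177/365 = $3,945.4027
27 Jun – 8 Jul 2033: 12 days, exemption $57,000 → ($311,000 − $57,000) × 3.6% × 12/365 = $300.6247
9 Jul – 31 Dec 2033: 176 days, exemption $142,000 → ($311,000 − $142,000) × 3.6% × 176/365 = $2,933.6548
Total = $7,179.6822

$7,179.68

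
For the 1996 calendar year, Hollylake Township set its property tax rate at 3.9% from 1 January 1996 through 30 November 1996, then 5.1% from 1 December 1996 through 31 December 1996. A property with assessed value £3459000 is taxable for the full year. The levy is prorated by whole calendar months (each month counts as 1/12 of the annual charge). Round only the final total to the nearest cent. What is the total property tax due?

£138360.00

1 January – 30 November 1996: 11 months at 3.9% → £3459000 × 3.9% × 11/12 = £123659.2500
1 December – 31 December 1996: 1 month at 5.1% → £3459000 × 5.1% × 1/12 = £14700.7500
Total = £138360.0000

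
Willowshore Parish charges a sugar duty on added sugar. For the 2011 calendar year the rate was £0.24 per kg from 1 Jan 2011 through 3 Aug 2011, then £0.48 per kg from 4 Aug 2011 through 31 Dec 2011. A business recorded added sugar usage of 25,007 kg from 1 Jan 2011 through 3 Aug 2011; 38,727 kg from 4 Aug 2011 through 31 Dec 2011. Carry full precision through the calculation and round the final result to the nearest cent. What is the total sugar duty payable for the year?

£24,590.64

1 Jan – 3 Aug 2011: 25,007 kg at £0.24/kg → £6,001.68
4 Aug – 31 Dec 2011: 38,727 kg at £0.48/kg → £18,588.96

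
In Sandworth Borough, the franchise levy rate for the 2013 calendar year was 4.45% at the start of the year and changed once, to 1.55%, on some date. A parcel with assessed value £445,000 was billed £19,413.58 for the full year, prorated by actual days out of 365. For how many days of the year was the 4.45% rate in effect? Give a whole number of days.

Let d = days at the first rate; then 365 − d days at the second rate.
£445,000 × [4.45%·d + 1.55%·(365−d)] / 365 = £19,413.58
Solving gives d = 354, so the new rate took effect on 21 Dec 2013.

354 days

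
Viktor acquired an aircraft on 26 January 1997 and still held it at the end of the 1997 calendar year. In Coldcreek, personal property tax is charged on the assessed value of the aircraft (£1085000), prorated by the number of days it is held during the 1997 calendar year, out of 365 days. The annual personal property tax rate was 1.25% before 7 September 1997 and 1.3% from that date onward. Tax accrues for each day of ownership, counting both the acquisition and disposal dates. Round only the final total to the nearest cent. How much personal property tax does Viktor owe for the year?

26 January – 6 September 1997: 224 days at 1.25% → £1085000 × 1.25% × 224/365 = £8323.2877
7 September – 31 December 1997: 116 days at 1.3% → £1085000 × 1.3% × 116/365 = £4482.6849
Total = £12805.9726

£12805.97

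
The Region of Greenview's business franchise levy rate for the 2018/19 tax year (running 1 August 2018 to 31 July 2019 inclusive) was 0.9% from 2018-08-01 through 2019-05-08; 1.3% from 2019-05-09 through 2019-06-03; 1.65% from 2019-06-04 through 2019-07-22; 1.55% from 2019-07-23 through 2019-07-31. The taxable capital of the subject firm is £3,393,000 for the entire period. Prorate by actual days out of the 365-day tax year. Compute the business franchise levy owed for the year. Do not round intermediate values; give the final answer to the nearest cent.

£35,463.82

2018-08-01 to 2019-05-08: 281 days at 0.9% → £3,393,000 × 0.9% × 281/365 = £23,509.3068
2019-05-09 to 2019-06-03: 26 days at 1.3% → £3,393,000 × 1.3% × 26/365 = £3,142.0110
2019-06-04 to 2019-07-22: 49 days at 1.65% → £3,393,000 × 1.65% × 49/365 = £7,515.7274
2019-07-23 to 2019-07-31: 9 days at 1.55% → £3,393,000 × 1.55% × 9/365 = £1,296.7767
Total = £35,463.8219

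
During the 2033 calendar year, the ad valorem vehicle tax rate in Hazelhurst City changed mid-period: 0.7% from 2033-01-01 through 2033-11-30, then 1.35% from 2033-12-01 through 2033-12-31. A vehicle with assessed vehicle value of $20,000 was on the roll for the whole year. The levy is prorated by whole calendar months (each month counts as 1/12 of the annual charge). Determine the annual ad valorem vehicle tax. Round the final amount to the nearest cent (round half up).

$150.83

2033-01-01 to 2033-11-30: 11 months at 0.7% → $20,000 × 0.7% × 11/12 = $128.3333
2033-12-01 to 2033-12-31: 1 month at 1.35% → $20,000 × 1.35% × 1/12 = $22.5000
Total = $150.8333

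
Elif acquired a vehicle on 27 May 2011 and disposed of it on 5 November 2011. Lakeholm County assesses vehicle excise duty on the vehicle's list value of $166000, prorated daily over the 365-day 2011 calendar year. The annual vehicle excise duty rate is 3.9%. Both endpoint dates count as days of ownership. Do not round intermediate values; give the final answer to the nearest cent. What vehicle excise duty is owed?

$2891.13

Days held (27 May – 5 November 2011): 163 out of 365
Tax = $166000 × 3.9% × 163/365 = $2891.1288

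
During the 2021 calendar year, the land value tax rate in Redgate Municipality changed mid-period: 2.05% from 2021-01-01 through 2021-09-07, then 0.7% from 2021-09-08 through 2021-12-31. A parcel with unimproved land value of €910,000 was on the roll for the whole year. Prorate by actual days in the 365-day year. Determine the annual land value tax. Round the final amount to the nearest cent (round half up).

€14,784.38

2021-01-01 to 2021-09-07: 250 days at 2.05% → €910,000 × 2.05% × 250/365 = €12,777.3973
2021-09-08 to 2021-12-31: 115 days at 0.7% → €910,000 × 0.7% × 115/365 = €2,006.9863
Total = €14,784.3836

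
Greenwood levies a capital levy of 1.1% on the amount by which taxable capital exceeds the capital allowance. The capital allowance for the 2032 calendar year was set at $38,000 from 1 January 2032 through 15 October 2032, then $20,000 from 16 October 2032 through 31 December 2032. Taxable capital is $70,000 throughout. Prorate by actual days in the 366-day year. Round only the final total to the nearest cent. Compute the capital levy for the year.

1 January – 15 October 2032: 289 days, exemption $38,000 → ($70,000 − $38,000) × 1.1% × 289/366 = $277.9454
16 October – 31 December 2032: 77 days, exemption $20,000 → ($70,000 − $20,000) × 1.1% × 77/366 = $115.7104
Total = $393.6557

$393.66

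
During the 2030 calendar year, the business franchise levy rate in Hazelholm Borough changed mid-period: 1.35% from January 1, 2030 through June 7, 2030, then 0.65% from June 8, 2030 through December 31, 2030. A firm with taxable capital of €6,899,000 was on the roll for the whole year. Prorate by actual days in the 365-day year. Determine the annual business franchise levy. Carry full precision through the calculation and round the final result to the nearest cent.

€65,748.42

January 1 – June 7, 2030: 158 days at 1.35% → €6,899,000 × 1.35% × 158/365 = €40,316.6219
June 8 – December 31, 2030: 207 days at 0.65% → €6,899,000 × 0.65% × 207/365 = €25,431.7932
Total = €65,748.4151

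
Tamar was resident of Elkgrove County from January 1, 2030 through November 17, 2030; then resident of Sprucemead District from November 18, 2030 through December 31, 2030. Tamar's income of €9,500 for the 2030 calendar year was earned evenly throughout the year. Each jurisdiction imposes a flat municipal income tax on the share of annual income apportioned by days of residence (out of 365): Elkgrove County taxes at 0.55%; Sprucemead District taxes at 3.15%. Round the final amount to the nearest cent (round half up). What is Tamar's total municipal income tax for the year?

Elkgrove County, January 1 – November 17, 2030: 321 days → €9,500 × 0.55% × 321/365 = €45.9514
Sprucemead District, November 18 – December 31, 2030: 44 days → €9,500 × 3.15% × 44/365 = €36.0740
Total = €82.0253

€82.03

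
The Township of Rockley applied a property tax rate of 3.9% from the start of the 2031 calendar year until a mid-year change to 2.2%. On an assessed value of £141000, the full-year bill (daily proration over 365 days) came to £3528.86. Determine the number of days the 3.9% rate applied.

65 days

Let d = days at the first rate; then 365 − d days at the second rate.
£141000 × [3.9%·d + 2.2%·(365−d)] / 365 = £3528.86
Solving gives d = 65, so the new rate took effect on 7 Mar 2031.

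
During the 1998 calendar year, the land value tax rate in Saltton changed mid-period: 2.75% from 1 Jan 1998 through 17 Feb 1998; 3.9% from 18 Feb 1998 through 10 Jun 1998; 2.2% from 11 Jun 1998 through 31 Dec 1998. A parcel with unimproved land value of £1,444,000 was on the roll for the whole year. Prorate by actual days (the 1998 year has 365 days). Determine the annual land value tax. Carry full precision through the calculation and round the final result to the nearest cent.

£40,412.22

1 Jan – 17 Feb 1998: 48 days at 2.75% → £1,444,000 × 2.75% × 48/365 = £5,222.1370
18 Feb – 10 Jun 1998: 113 days at 3.9% → £1,444,000 × 3.9% × 113/365 = £17,434.8164
11 Jun – 31 Dec 1998: 204 days at 2.2% → £1,444,000 × 2.2% × 204/365 = £17,755.2658
Total = £40,412.2192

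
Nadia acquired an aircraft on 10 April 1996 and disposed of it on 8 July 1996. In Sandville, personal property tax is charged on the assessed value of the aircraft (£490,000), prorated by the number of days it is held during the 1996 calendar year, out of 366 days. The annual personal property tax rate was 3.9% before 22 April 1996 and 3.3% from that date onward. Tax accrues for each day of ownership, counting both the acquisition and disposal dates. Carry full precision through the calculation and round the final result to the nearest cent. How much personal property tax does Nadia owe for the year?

10 April – 21 April 1996: 12 days at 3.9% → £490,000 × 3.9% × 12/366 = £626.5574
22 April – 8 July 1996: 78 days at 3.3% → £490,000 × 3.3% × 78/366 = £3,446.0656
Total = £4,072.6230

£4,072.62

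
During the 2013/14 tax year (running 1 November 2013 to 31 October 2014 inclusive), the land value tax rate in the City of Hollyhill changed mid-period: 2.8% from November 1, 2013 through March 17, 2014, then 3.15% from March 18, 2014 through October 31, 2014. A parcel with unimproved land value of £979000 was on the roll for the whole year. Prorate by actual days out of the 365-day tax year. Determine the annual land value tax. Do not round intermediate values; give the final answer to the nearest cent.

November 1, 2013 – March 17, 2014: 137 days at 2.8% → £979000 × 2.8% × 137/365 = £10288.8877
March 18 – October 31, 2014: 228 days at 3.15% → £979000 × 3.15% × 228/365 = £19263.5014
Total = £29552.3890

£29552.39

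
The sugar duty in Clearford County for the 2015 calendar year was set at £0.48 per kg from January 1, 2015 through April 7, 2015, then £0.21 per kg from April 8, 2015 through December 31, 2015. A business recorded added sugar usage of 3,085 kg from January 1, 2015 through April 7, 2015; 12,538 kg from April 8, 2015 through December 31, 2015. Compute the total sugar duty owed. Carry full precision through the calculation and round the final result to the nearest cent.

January 1 – April 7, 2015: 3,085 kg at £0.48/kg → £1,480.80
April 8 – December 31, 2015: 12,538 kg at £0.21/kg → £2,632.98

£4,113.78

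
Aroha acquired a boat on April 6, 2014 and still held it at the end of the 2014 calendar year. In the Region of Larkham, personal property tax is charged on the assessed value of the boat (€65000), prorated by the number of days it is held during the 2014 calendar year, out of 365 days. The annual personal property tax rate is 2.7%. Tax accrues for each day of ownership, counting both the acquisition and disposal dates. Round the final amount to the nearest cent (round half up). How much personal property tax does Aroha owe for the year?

€1298.22

Days held (April 6 – December 31, 2014): 270 out of 365
Tax = €65000 × 2.7% × 270/365 = €1298.2192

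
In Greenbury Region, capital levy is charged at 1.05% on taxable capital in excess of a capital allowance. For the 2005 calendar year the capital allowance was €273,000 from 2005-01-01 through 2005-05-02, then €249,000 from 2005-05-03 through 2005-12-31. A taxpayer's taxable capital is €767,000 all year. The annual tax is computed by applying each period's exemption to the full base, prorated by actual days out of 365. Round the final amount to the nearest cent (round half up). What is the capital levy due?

€5,354.77

2005-01-01 to 2005-05-02: 122 days, exemption €273,000 → (€767,000 − €273,000) × 1.05% × 122/365 = €1,733.7370
2005-05-03 to 2005-12-31: 243 days, exemption €249,000 → (€767,000 − €249,000) × 1.05% × 243/365 = €3,621.0329
Total = €5,354.7699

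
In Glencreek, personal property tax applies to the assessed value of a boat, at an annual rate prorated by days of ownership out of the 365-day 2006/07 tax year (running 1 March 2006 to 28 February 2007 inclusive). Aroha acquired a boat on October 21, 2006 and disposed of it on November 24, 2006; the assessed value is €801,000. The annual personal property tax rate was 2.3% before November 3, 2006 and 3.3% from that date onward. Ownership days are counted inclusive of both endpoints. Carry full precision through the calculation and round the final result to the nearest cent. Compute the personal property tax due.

€2,249.38

October 21 – November 2, 2006: 13 days at 2.3% → €801,000 × 2.3% × 13/365 = €656.1616
November 3 – November 24, 2006: 22 days at 3.3% → €801,000 × 3.3% × 22/365 = €1,593.2219
Total = €2,249.3836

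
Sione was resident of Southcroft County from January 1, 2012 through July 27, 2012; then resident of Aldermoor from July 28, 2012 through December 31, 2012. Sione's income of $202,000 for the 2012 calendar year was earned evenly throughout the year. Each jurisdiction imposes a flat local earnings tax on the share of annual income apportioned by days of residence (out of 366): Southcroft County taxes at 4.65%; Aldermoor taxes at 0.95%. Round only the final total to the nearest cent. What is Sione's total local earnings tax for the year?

$6,186.94

Southcroft County, January 1 – July 27, 2012: 209 days → $202,000 × 4.65% × 209/366 = $5,363.7623
Aldermoor, July 28 – December 31, 2012: 157 days → $202,000 × 0.95% × 157/366 = $823.1776
Total = $6,186.9399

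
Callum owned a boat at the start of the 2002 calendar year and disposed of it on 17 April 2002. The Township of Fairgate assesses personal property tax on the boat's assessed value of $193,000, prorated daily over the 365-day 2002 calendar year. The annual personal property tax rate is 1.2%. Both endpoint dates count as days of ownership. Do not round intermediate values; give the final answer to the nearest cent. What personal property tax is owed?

$678.94

Days held (1 January – 17 April 2002): 107 out of 365
Tax = $193,000 × 1.2% × 107/365 = $678.9370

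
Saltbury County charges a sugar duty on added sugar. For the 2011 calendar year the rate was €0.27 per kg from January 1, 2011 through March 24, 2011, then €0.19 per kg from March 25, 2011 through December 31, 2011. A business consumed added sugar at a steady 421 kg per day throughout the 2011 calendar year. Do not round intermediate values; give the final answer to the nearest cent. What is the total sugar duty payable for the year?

€31991.79

January 1 – March 24, 2011: 83 days × 421 kg/day = 34,943 kg at €0.27/kg → €9434.61
March 25 – December 31, 2011: 282 days × 421 kg/day = 118,722 kg at €0.19/kg → €22557.18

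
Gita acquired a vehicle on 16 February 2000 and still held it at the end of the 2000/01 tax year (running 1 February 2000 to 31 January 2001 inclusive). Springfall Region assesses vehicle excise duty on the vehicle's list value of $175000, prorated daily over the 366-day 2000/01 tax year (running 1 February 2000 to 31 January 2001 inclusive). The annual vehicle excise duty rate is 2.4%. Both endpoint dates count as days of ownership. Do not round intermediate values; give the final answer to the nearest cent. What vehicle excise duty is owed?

$4027.87

Days held (16 February 2000 – 31 January 2001): 351 out of 366
Tax = $175000 × 2.4% × 351/366 = $4027.8689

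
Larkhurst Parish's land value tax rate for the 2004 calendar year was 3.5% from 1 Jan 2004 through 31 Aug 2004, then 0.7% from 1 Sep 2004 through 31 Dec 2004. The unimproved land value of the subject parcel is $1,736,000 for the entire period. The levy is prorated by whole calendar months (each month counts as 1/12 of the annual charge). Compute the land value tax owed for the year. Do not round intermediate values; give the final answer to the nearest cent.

$44,557.33

1 Jan – 31 Aug 2004: 8 months at 3.5% → $1,736,000 × 3.5% × 8/12 = $40,506.6667
1 Sep – 31 Dec 2004: 4 months at 0.7% → $1,736,000 × 0.7% × 4/12 = $4,050.6667
Total = $44,557.3333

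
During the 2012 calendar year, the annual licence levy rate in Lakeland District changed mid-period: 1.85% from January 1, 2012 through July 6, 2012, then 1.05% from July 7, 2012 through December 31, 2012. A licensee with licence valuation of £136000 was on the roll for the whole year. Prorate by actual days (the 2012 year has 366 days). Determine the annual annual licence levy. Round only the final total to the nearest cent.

£1986.86

January 1 – July 6, 2012: 188 days at 1.85% → £136000 × 1.85% × 188/366 = £1292.3716
July 7 – December 31, 2012: 178 days at 1.05% → £136000 × 1.05% × 178/366 = £694.4918
Total = £1986.8634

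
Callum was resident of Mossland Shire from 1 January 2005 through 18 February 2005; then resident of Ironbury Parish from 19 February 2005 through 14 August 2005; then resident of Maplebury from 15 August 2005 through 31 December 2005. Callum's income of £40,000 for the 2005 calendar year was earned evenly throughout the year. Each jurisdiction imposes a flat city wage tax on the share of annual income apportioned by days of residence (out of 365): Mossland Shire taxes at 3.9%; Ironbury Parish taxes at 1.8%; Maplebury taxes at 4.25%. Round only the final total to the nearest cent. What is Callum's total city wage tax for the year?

£1,205.97

Mossland Shire, 1 January – 18 February 2005: 49 days → £40,000 × 3.9% × 49/365 = £209.4247
Ironbury Parish, 19 February – 14 August 2005: 177 days → £40,000 × 1.8% × 177/365 = £349.1507
Maplebury, 15 August – 31 December 2005: 139 days → £40,000 × 4.25% × 139/365 = £647.3973
Total = £1,205.9726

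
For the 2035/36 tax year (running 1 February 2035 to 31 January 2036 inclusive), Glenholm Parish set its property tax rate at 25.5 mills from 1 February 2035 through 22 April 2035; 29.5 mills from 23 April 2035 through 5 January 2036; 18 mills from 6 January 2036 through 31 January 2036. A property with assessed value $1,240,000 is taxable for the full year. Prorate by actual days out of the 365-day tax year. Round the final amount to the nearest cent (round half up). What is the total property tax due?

1 February – 22 April 2035: 81 days at 25.5 mills → $1,240,000 × 2.55% × 81/365 = $7,017.0411
23 April 2035 – 5 January 2036: 258 days at 29.5 mills → $1,240,000 × 2.95% × 258/365 = $25,856.5479
6 January – 31 January 2036: 26 days at 18 mills → $1,240,000 × 1.8% × 26/365 = $1,589.9178
Total = $34,463.5068

$34,463.51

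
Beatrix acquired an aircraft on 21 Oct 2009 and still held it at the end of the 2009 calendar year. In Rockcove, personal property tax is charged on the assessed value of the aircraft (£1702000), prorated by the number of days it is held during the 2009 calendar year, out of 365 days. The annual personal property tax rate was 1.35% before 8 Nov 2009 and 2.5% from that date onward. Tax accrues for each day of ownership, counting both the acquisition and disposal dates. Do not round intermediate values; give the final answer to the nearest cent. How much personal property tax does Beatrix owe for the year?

21 Oct – 7 Nov 2009: 18 days at 1.35% → £1702000 × 1.35% × 18/365 = £1133.1123
8 Nov – 31 Dec 2009: 54 days at 2.5% → £1702000 × 2.5% × 54/365 = £6295.0685
Total = £7428.1808

£7428.18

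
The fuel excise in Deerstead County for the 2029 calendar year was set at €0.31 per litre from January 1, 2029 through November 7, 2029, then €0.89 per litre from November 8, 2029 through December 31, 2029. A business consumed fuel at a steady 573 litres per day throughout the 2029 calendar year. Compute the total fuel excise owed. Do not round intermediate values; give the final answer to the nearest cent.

€82,781.31

January 1 – November 7, 2029: 311 days × 573 litres/day = 178,203 litres at €0.31/litre → €55,242.93
November 8 – December 31, 2029: 54 days × 573 litres/day = 30,942 litres at €0.89/litre → €27,538.38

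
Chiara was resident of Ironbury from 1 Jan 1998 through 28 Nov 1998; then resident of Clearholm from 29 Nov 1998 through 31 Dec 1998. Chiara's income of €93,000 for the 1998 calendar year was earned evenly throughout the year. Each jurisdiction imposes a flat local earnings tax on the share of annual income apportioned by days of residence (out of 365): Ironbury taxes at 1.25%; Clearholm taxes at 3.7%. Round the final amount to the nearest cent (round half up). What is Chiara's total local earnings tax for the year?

€1,368.50

Ironbury, 1 Jan – 28 Nov 1998: 332 days → €93,000 × 1.25% × 332/365 = €1,057.3973
Clearholm, 29 Nov – 31 Dec 1998: 33 days → €93,000 × 3.7% × 33/365 = €311.1041
Total = €1,368.5014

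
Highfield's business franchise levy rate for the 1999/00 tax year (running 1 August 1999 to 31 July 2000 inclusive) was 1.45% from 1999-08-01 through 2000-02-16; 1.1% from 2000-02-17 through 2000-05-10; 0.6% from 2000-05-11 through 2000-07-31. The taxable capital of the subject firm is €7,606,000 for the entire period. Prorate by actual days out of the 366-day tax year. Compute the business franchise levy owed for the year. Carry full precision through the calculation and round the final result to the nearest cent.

€89,692.61

1999-08-01 to 2000-02-16: 200 days at 1.45% → €7,606,000 × 1.45% × 200/366 = €60,266.1202
2000-02-17 to 2000-05-10: 84 days at 1.1% → €7,606,000 × 1.1% × 84/366 = €19,202.0328
2000-05-11 to 2000-07-31: 82 days at 0.6% → €7,606,000 × 0.6% × 82/366 = €10,224.4590
Total = €89,692.6120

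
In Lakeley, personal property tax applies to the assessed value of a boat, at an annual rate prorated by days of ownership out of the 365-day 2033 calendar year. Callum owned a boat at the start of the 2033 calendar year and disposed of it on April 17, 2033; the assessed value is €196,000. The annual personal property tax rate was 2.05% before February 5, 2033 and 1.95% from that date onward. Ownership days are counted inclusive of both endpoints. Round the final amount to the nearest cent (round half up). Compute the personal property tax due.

€1,139.22

January 1 – February 4, 2033: 35 days at 2.05% → €196,000 × 2.05% × 35/365 = €385.2877
February 5 – April 17, 2033: 72 days at 1.95% → €196,000 × 1.95% × 72/365 = €753.9288
Total = €1,139.2164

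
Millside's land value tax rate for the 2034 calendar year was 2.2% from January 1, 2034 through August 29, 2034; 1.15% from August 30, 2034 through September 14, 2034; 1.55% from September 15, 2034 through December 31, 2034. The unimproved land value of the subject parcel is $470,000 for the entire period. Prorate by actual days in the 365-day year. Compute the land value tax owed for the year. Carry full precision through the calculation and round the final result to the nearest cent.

January 1 – August 29, 2034: 241 days at 2.2% → $470,000 × 2.2% × 241/365 = $6,827.2329
August 30 – September 14, 2034: 16 days at 1.15% → $470,000 × 1.15% × 16/365 = $236.9315
September 15 – December 31, 2034: 108 days at 1.55% → $470,000 × 1.55% × 108/365 = $2,155.5616
Total = $9,219.7260

$9,219.73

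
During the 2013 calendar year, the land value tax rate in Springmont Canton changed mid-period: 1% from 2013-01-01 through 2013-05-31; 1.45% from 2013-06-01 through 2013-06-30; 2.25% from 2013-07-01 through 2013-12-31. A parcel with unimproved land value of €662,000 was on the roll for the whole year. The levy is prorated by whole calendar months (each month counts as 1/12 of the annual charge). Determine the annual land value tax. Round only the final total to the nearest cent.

2013-01-01 to 2013-05-31: 5 months at 1% → €662,000 × 1% × 5/12 = €2,758.3333
2013-06-01 to 2013-06-30: 1 month at 1.45% → €662,000 × 1.45% × 1/12 = €799.9167
2013-07-01 to 2013-12-31: 6 months at 2.25% → €662,000 × 2.25% × 6/12 = €7,447.5000
Total = €11,005.7500

€11,005.75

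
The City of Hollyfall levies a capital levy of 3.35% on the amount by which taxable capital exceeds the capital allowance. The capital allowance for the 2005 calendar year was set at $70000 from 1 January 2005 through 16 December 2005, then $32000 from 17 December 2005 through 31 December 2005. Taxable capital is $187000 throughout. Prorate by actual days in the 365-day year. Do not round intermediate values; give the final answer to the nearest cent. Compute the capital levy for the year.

1 January – 16 December 2005: 350 days, exemption $70000 → ($187000 − $70000) × 3.35% × 350/365 = $3758.4247
17 December – 31 December 2005: 15 days, exemption $32000 → ($187000 − $32000) × 3.35% × 15/365 = $213.3904
Total = $3971.8151

$3971.82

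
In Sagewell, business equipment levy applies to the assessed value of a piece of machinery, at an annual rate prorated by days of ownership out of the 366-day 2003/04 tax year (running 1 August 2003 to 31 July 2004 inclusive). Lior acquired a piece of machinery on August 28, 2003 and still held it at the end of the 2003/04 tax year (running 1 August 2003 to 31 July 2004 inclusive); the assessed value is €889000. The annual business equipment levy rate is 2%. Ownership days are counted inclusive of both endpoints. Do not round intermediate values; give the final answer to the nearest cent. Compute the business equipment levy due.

€16468.36

Days held (August 28, 2003 – July 31, 2004): 339 out of 366
Tax = €889000 × 2% × 339/366 = €16468.3607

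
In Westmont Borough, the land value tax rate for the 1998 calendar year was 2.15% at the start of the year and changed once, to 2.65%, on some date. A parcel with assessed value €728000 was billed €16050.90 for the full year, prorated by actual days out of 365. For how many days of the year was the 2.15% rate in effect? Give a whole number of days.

325 days

Let d = days at the first rate; then 365 − d days at the second rate.
€728000 × [2.15%·d + 2.65%·(365−d)] / 365 = €16050.90
Solving gives d = 325, so the new rate took effect on 22 Nov 1998.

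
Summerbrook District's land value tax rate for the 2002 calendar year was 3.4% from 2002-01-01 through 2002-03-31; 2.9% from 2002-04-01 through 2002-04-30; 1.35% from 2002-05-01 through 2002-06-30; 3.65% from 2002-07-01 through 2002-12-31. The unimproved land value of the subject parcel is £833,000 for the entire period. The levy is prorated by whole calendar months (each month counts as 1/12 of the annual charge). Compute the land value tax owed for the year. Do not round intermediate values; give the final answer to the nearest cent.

£26,170.08

2002-01-01 to 2002-03-31: 3 months at 3.4% → £833,000 × 3.4% × 3/12 = £7,080.5000
2002-04-01 to 2002-04-30: 1 month at 2.9% → £833,000 × 2.9% × 1/12 = £2,013.0833
2002-05-01 to 2002-06-30: 2 months at 1.35% → £833,000 × 1.35% × 2/12 = £1,874.2500
2002-07-01 to 2002-12-31: 6 months at 3.65% → £833,000 × 3.65% × 6/12 = £15,202.2500
Total = £26,170.0833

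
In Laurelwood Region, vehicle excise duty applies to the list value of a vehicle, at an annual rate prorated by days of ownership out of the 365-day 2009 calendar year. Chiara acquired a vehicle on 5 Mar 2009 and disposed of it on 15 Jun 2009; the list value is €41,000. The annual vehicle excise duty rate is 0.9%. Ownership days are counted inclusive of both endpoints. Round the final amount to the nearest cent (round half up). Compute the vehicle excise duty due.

€104.13

Days held (5 Mar – 15 Jun 2009): 103 out of 365
Tax = €41,000 × 0.9% × 103/365 = €104.1288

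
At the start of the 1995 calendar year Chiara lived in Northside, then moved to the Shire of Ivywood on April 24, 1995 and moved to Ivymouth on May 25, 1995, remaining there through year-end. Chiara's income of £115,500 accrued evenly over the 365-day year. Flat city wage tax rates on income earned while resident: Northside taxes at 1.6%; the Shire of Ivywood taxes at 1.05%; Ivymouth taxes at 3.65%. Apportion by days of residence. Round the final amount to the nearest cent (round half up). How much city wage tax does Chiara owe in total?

£3,227.67

Northside, January 1 – April 23, 1995: 113 days → £115,500 × 1.6% × 113/365 = £572.1205
The Shire of Ivywood, April 24 – May 24, 1995: 31 days → £115,500 × 1.05% × 31/365 = £103.0007
Ivymouth, May 25 – December 31, 1995: 221 days → £115,500 × 3.65% × 221/365 = £2,552.5500
Total = £3,227.6712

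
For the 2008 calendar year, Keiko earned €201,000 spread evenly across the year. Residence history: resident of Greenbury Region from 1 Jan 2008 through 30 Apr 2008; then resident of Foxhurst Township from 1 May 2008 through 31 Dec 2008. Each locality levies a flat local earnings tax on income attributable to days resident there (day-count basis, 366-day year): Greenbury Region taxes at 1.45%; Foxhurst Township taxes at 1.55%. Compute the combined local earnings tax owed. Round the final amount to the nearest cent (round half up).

Greenbury Region, 1 Jan – 30 Apr 2008: 121 days → €201,000 × 1.45% × 121/366 = €963.5369
Foxhurst Township, 1 May – 31 Dec 2008: 245 days → €201,000 × 1.55% × 245/366 = €2,085.5123
Total = €3,049.0492

€3,049.05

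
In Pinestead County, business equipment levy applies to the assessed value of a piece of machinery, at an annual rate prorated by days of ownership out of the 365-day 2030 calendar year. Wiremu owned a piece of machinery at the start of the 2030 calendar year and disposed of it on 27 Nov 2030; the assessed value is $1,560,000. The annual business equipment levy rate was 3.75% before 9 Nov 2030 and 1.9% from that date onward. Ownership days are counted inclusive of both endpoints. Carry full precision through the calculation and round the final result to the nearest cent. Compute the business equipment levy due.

1 Jan – 8 Nov 2030: 312 days at 3.75% → $1,560,000 × 3.75% × 312/365 = $50,005.4795
9 Nov – 27 Nov 2030: 19 days at 1.9% → $1,560,000 × 1.9% × 19/365 = $1,542.9041
Total = $51,548.3836

$51,548.38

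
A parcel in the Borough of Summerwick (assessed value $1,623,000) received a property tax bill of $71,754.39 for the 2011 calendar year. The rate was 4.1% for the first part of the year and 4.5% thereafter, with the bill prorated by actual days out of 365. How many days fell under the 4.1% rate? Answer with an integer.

Let d = days at the first rate; then 365 − d days at the second rate.
$1,623,000 × [4.1%·d + 4.5%·(365−d)] / 365 = $71,754.39
Solving gives d = 72, so the new rate took effect on 14 March 2011.

72 days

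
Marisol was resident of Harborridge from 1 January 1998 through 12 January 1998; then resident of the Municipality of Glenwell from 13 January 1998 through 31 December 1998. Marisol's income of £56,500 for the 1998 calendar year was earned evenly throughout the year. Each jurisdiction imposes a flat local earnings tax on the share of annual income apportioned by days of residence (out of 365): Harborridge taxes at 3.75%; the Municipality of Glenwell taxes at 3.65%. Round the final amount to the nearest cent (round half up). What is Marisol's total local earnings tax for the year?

Harborridge, 1 January – 12 January 1998: 12 days → £56,500 × 3.75% × 12/365 = £69.6575
The Municipality of Glenwell, 13 January – 31 December 1998: 353 days → £56,500 × 3.65% × 353/365 = £1,994.4500
Total = £2,064.1075

£2,064.11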